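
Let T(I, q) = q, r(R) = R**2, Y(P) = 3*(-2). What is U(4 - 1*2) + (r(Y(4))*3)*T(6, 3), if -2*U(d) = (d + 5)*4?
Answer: 310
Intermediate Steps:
U(d) = -10 - 2*d (U(d) = -(d + 5)*4/2 = -(5 + d)*4/2 = -(20 + 4*d)/2 = -10 - 2*d)
Y(P) = -6
U(4 - 1*2) + (r(Y(4))*3)*T(6, 3) = (-10 - 2*(4 - 1*2)) + ((-6)**2*3)*3 = (-10 - 2*(4 - 2)) + (36*3)*3 = (-10 - 2*2) + 108*3 = (-10 - 4) + 324 = -14 + 324 = 310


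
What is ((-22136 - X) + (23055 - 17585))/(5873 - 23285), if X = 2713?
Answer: 19379/17412 ≈ 1.1130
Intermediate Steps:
((-22136 - X) + (23055 - 17585))/(5873 - 23285) = ((-22136 - 1*2713) + (23055 - 17585))/(5873 - 23285) = ((-22136 - 2713) + 5470)/(-17412) = (-24849 + 5470)*(-1/17412) = -19379*(-1/17412) = 19379/17412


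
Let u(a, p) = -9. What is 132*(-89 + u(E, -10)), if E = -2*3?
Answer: -12936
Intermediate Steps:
E = -6
132*(-89 + u(E, -10)) = 132*(-89 - 9) = 132*(-98) = -12936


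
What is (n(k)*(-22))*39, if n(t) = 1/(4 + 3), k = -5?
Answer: -858/7 ≈ -122.57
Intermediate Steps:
n(t) = ⅐ (n(t) = 1/7 = ⅐)
(n(k)*(-22))*39 = ((⅐)*(-22))*39 = -22/7*39 = -858/7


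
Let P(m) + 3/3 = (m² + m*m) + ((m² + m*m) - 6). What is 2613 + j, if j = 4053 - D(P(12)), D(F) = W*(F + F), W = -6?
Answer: 13494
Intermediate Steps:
P(m) = -7 + 4*m² (P(m) = -1 + ((m² + m*m) + ((m² + m*m) - 6)) = -1 + ((m² + m²) + ((m² + m²) - 6)) = -1 + (2*m² + (2*m² - 6)) = -1 + (2*m² + (-6 + 2*m²)) = -1 + (-6 + 4*m²) = -7 + 4*m²)
D(F) = -12*F (D(F) = -6*(F + F) = -12*F)
j = 10881 (j = 4053 - (-12)*(-7 + 4*12²) = 4053 - (-12)*(-7 + 4*144) = 4053 - (-12)*(-7 + 576) = 4053 - (-12)*569 = 4053 - 1*(-6828) = 4053 + 6828 = 10881)
2613 + j = 2613 + 10881 = 13494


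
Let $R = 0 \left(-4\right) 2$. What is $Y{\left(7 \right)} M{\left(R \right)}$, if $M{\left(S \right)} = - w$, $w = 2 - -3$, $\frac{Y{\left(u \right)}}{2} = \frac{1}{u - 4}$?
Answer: $- \frac{10}{3} \approx -3.3333$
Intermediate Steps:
$Y{\left(u \right)} = \frac{2}{-4 + u}$ ($Y{\left(u \right)} = \frac{2}{u - 4} = \frac{2}{-4 + u}$)
$w = 5$ ($w = 2 + 3 = 5$)
$R = 0$ ($R = 0 \cdot 2 = 0$)
$M{\left(S \right)} = -5$ ($M{\left(S \right)} = \left(-1\right) 5 = -5$)
$Y{\left(7 \right)} M{\left(R \right)} = \frac{2}{-4 + 7} \left(-5\right) = \frac{2}{3} \left(-5\right) = - \frac{10}{3}$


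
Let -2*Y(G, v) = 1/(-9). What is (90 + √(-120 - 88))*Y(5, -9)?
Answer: 5 + 2*I*√13/9 ≈ 5.0 + 0.80123*I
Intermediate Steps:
Y(G, v) = 1/18 (Y(G, v) = -½/(-9) = -½*(-⅑) = 1/18)
(90 + √(-120 - 88))*Y(5, -9) = (90 + √(-120 - 88))*(1/18) = (90 + √(-208))*(1/18) = (90 + 4*I*√13)*(1/18) = 5 + 2*I*√13/9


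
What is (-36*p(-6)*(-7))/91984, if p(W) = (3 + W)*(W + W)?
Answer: 567/5749 ≈ 0.098626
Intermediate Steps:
p(W) = 2*W*(3 + W) (p(W) = (3 + W)*(2*W) = 2*W*(3 + W))
(-36*p(-6)*(-7))/91984 = (-72*(-6)*(3 - 6)*(-7))/91984 = (-72*(-6)*(-3)*(-7))*(1/91984) = (-36*36*(-7))*(1/91984) = -1296*(-7)*(1/91984) = 9072*(1/91984) = 567/5749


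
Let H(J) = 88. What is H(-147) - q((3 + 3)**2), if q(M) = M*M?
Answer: -1208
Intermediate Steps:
q(M) = M**2
H(-147) - q((3 + 3)**2) = 88 - ((3 + 3)**2)**2 = 88 - (6**2)**2 = 88 - 1*36**2 = 88 - 1*1296 = 88 - 1296 = -1208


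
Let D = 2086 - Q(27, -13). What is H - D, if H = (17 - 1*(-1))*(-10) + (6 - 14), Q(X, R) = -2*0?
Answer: -2274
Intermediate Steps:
Q(X, R) = 0
D = 2086 (D = 2086 - 1*0 = 2086 + 0 = 2086)
H = -188 (H = (17 + 1)*(-10) - 8 = 18*(-10) - 8 = -180 - 8 = -188)
H - D = -188 - 1*2086 = -188 - 2086 = -2274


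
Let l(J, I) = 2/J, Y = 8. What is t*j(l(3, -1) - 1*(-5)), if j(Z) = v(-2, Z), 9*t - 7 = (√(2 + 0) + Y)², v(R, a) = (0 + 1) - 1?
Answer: 0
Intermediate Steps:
v(R, a) = 0 (v(R, a) = 1 - 1 = 0)
t = 7/9 + (8 + √2)²/9 (t = 7/9 + (√(2 + 0) + 8)²/9 = 7/9 + (√2 + 8)²/9 = 7/9 + (8 + √2)²/9 ≈ 10.625)
j(Z) = 0
t*j(l(3, -1) - 1*(-5)) = (73/9 + 16*√2/9)*0 = 0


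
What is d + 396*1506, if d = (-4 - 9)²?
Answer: 596545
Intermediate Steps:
d = 169 (d = (-13)² = 169)
d + 396*1506 = 169 + 396*1506 = 169 + 596376 = 596545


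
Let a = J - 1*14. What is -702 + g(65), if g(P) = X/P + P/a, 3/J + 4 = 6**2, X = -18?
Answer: -4089712/5785 ≈ -706.95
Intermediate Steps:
J = 3/32 (J = 3/(-4 + 6**2) = 3/(-4 + 36) = 3/32 ≈ 0.093750)
a = -445/32 (a = 3/32 - 1*14 = 3/32 - 14 = -445/32 ≈ -13.906)
g(P) = -18/P - 32*P/445 (g(P) = -18/P + P/(-445/32) = -18/P + P*(-32/445) = -18/P - 32*P/445)
-702 + g(65) = -702 + (-18/65 - 32/445*65) = -702 + (-18*1/65 - 416/89) = -702 + (-18/65 - 416/89) = -702 - 28642/5785 = -4089712/5785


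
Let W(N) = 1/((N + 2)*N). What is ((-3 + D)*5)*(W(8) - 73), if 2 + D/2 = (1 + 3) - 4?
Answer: 40873/16 ≈ 2554.6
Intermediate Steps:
D = -4 (D = -4 + 2*((1 + 3) - 4) = -4 + 2*(4 - 4) = -4 + 2*0 = -4 + 0 = -4)
W(N) = 1/(N*(2 + N)) (W(N) = 1/((2 + N)*N) = 1/(N*(2 + N)))
((-3 + D)*5)*(W(8) - 73) = ((-3 - 4)*5)*(1/(8*(2 + 8)) - 73) = (-7*5)*((1/8)/10 - 73) = -35*((1/8)*(1/10) - 73) = -35*(1/80 - 73) = -35*(-5839/80) = 40873/16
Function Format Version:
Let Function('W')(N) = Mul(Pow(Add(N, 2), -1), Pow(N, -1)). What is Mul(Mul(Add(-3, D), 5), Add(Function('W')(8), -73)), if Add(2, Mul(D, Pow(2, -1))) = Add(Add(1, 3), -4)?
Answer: Rational(40873, 16) ≈ 2554.6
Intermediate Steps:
D = -4 (D = Add(-4, Mul(2, Add(Add(1, 3), -4))) = Add(-4, Mul(2, Add(4, -4))) = Add(-4, Mul(2, 0)) = Add(-4, 0) = -4)
Function('W')(N) = Mul(Pow(N, -1), Pow(Add(2, N), -1)) (Function('W')(N) = Mul(Pow(Add(2, N), -1), Pow(N, -1)) = Mul(Pow(N, -1), Pow(Add(2, N), -1)))
Mul(Mul(Add(-3, D), 5), Add(Function('W')(8), -73)) = Mul(Mul(Add(-3, -4), 5), Add(Mul(Pow(8, -1), Pow(Add(2, 8), -1)), -73)) = Mul(Mul(-7, 5), Add(Mul(Rational(1, 8), Pow(10, -1)), -73)) = Mul(-35, Add(Mul(Rational(1, 8), Rational(1, 10)), -73)) = Mul(-35, Add(Rational(1, 80), -73)) = Mul(-35, Rational(-5839, 80)) = Rational(40873, 16)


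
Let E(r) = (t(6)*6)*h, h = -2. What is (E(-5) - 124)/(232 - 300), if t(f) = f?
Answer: 49/17 ≈ 2.8824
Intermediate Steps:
E(r) = -72 (E(r) = (6*6)*(-2) = 36*(-2) = -72)
(E(-5) - 124)/(232 - 300) = (-72 - 124)/(232 - 300) = -196/(-68) = -196*(-1/68) = 49/17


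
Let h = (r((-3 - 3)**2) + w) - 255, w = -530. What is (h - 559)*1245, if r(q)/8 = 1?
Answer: -1663320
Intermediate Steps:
r(q) = 8 (r(q) = 8*1 = 8)
h = -777 (h = (8 - 530) - 255 = -522 - 255 = -777)
(h - 559)*1245 = (-777 - 559)*1245 = -1336*1245 = -1663320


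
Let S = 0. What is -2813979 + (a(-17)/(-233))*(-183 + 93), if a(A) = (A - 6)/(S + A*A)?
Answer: -189484905993/67337 ≈ -2.8140e+6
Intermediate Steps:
a(A) = (-6 + A)/A**2 (a(A) = (A - 6)/(0 + A*A) = (-6 + A)/(0 + A**2) = (-6 + A)/(A**2) = (-6 + A)/A**2)
-2813979 + (a(-17)/(-233))*(-183 + 93) = -2813979 + (((-6 - 17)/(-17)**2)/(-233))*(-183 + 93) = -2813979 + (((1/289)*(-23))*(-1/233))*(-90) = -2813979 - 23/289*(-1/233)*(-90) = -2813979 + (23/67337)*(-90) = -2813979 - 2070/67337 = -189484905993/67337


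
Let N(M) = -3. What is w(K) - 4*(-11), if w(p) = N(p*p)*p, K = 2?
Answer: 38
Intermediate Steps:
w(p) = -3*p
w(K) - 4*(-11) = -3*2 - 4*(-11) = -6 + 44 = 38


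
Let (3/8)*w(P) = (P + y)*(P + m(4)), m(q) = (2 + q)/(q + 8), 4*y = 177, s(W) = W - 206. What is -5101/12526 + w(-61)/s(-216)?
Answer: -27001537/3964479 ≈ -6.8109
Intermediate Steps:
s(W) = -206 + W
y = 177/4 (y = (¼)*177 = 177/4 ≈ 44.250)
m(q) = (2 + q)/(8 + q)
w(P) = 8*(½ + P)*(177/4 + P)/3 (w(P) = 8*((P + 177/4)*(P + (2 + 4)/(8 + 4)))/3 = 8*((177/4 + P)*(P + 6/12))/3 = 8*((177/4 + P)*(P + (1/12)*6))/3 = 8*((177/4 + P)*(P + ½))/3 = 8*((177/4 + P)*(½ + P))/3 = 8*((½ + P)*(177/4 + P))/3 = 8*(½ + P)*(177/4 + P)/3)
-5101/12526 + w(-61)/s(-216) = -5101/12526 + (59 + (8/3)*(-61)² + (358/3)*(-61))/(-206 - 216) = -5101*1/12526 + (59 + (8/3)*3721 - 21838/3)/(-422) = -5101/12526 + (59 + 29768/3 - 21838/3)*(-1/422) = -5101/12526 + (8107/3)*(-1/422) = -5101/12526 - 8107/1266 = -27001537/3964479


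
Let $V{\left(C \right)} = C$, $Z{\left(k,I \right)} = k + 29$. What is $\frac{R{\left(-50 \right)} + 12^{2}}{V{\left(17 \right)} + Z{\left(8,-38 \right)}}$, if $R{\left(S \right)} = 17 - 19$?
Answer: $\frac{71}{27} \approx 2.6296$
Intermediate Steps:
$Z{\left(k,I \right)} = 29 + k$
$R{\left(S \right)} = -2$ ($R{\left(S \right)} = 17 - 19 = -2$)
$\frac{R{\left(-50 \right)} + 12^{2}}{V{\left(17 \right)} + Z{\left(8,-38 \right)}} = \frac{-2 + 12^{2}}{17 + \left(29 + 8\right)} = \frac{-2 + 144}{17 + 37} = \frac{142}{54} = 142 \cdot \frac{1}{54} = \frac{71}{27}$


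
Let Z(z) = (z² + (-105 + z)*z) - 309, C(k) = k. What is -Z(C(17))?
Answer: 1516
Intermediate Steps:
Z(z) = -309 + z² + z*(-105 + z) (Z(z) = (z² + z*(-105 + z)) - 309 = -309 + z² + z*(-105 + z))
-Z(C(17)) = -(-309 - 105*17 + 2*17²) = -(-309 - 1785 + 2*289) = -(-309 - 1785 + 578) = -1*(-1516) = 1516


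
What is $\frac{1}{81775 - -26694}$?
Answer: $\frac{1}{108469} \approx 9.2192 \cdot 10^{-6}$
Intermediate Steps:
$\frac{1}{81775 - -26694} = \frac{1}{81775 + \left(-7539 + 34233\right)} = \frac{1}{81775 + 26694} = \frac{1}{108469}$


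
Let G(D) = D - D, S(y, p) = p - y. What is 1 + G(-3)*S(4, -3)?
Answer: 1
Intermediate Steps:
G(D) = 0
1 + G(-3)*S(4, -3) = 1 + 0*(-3 - 1*4) = 1 + 0*(-3 - 4) = 1 + 0*(-7) = 1 + 0 = 1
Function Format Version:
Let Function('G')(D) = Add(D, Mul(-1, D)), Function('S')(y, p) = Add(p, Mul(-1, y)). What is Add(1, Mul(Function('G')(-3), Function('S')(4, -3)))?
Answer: 1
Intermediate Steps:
Function('G')(D) = 0
Add(1, Mul(Function('G')(-3), Function('S')(4, -3))) = Add(1, Mul(0, Add(-3, Mul(-1, 4)))) = Add(1, Mul(0, Add(-3, -4))) = Add(1, Mul(0, -7)) = Add(1, 0) = 1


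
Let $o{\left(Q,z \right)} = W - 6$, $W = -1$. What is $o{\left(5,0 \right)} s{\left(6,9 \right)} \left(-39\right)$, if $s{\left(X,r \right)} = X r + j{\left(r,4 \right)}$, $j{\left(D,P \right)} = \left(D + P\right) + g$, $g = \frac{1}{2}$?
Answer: $\frac{36855}{2} \approx 18428.0$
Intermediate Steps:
$g = \frac{1}{2} \approx 0.5$
$j{\left(D,P \right)} = \frac{1}{2} + D + P$ ($j{\left(D,P \right)} = \left(D + P\right) + \frac{1}{2} = \frac{1}{2} + D + P$)
$o{\left(Q,z \right)} = -7$ ($o{\left(Q,z \right)} = -1 - 6 = -7$)
$s{\left(X,r \right)} = \frac{9}{2} + r + X r$ ($s{\left(X,r \right)} = X r + \left(\frac{1}{2} + r + 4\right) = X r + \left(\frac{9}{2} + r\right) = \frac{9}{2} + r + X r$)
$o{\left(5,0 \right)} s{\left(6,9 \right)} \left(-39\right) = - 7 \left(\frac{9}{2} + 9 + 6 \cdot 9\right) \left(-39\right) = - 7 \left(\frac{9}{2} + 9 + 54\right) \left(-39\right) = \left(-7\right) \frac{135}{2} \left(-39\right) = \left(- \frac{945}{2}\right) \left(-39\right) = \frac{36855}{2}$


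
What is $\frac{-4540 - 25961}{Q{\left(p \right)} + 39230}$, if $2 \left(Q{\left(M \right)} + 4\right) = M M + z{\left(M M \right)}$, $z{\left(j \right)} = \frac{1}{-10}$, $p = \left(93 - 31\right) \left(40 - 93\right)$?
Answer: $- \frac{610020}{108762479} \approx -0.0056087$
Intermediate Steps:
$p = -3286$ ($p = 62 \left(-53\right) = -3286$)
$z{\left(j \right)} = - \frac{1}{10}$
$Q{\left(M \right)} = - \frac{81}{20} + \frac{M^{2}}{2}$ ($Q{\left(M \right)} = -4 + \frac{M M - \frac{1}{10}}{2} = -4 + \frac{M^{2} - \frac{1}{10}}{2} = -4 + \frac{- \frac{1}{10} + M^{2}}{2} = -4 + \left(- \frac{1}{20} + \frac{M^{2}}{2}\right) = - \frac{81}{20} + \frac{M^{2}}{2}$)
$\frac{-4540 - 25961}{Q{\left(p \right)} + 39230} = \frac{-4540 - 25961}{\left(- \frac{81}{20} + \frac{\left(-3286\right)^{2}}{2}\right) + 39230} = - \frac{30501}{\left(- \frac{81}{20} + \frac{1}{2} \cdot 10797796\right) + 39230} = - \frac{30501}{\left(- \frac{81}{20} + 5398898\right) + 39230} = - \frac{30501}{\frac{107977879}{20} + 39230} = - \frac{30501}{\frac{108762479}{20}} = \left(-30501\right) \frac{20}{108762479} = - \frac{610020}{108762479}$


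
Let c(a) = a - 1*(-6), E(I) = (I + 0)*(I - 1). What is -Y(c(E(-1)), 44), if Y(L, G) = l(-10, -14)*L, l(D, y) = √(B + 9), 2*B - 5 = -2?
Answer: -4*√42 ≈ -25.923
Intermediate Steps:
B = 3/2 (B = 5/2 + (½)*(-2) = 5/2 - 1 = 3/2 ≈ 1.5000)
E(I) = I*(-1 + I)
l(D, y) = √42/2 (l(D, y) = √(3/2 + 9) = √(21/2) = √42/2)
c(a) = 6 + a (c(a) = a + 6 = 6 + a)
Y(L, G) = L*√42/2 (Y(L, G) = (√42/2)*L = L*√42/2)
-Y(c(E(-1)), 44) = -(6 - (-1 - 1))*√42/2 = -(6 - 1*(-2))*√42/2 = -(6 + 2)*√42/2 = -8*√42/2 = -4*√42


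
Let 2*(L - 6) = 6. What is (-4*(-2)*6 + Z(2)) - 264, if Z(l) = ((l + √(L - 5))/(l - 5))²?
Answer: -1928/9 ≈ -214.22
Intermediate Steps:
L = 9 (L = 6 + (½)*6 = 6 + 3 = 9)
Z(l) = (2 + l)²/(-5 + l)² (Z(l) = ((l + √(9 - 5))/(l - 5))² = ((l + √4)/(-5 + l))² = ((l + 2)/(-5 + l))² = ((2 + l)/(-5 + l))² = (2 + l)²/(-5 + l)²)
(-4*(-2)*6 + Z(2)) - 264 = (-4*(-2)*6 + (2 + 2)²/(-5 + 2)²) - 264 = (8*6 + 4²/(-3)²) - 264 = (48 + (⅑)*16) - 264 = (48 + 16/9) - 264 = 448/9 - 264 = -1928/9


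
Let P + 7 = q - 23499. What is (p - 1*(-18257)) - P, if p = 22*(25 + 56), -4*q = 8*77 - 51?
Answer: 174745/4 ≈ 43686.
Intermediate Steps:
q = -565/4 (q = -(8*77 - 51)/4 = -(616 - 51)/4 = -¼*565 = -565/4 ≈ -141.25)
p = 1782 (p = 22*81 = 1782)
P = -94589/4 (P = -7 + (-565/4 - 23499) = -7 - 94561/4 = -94589/4 ≈ -23647.)
(p - 1*(-18257)) - P = (1782 - 1*(-18257)) - 1*(-94589/4) = (1782 + 18257) + 94589/4 = 20039 + 94589/4 = 174745/4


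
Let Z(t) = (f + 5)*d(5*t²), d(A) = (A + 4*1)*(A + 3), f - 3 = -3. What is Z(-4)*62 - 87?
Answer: 2161233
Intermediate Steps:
f = 0 (f = 3 - 3 = 0)
d(A) = (3 + A)*(4 + A) (d(A) = (A + 4)*(3 + A) = (4 + A)*(3 + A) = (3 + A)*(4 + A))
Z(t) = 60 + 125*t⁴ + 175*t² (Z(t) = (0 + 5)*(12 + (5*t²)² + 7*(5*t²)) = 5*(12 + 25*t⁴ + 35*t²) = 60 + 125*t⁴ + 175*t²)
Z(-4)*62 - 87 = (60 + 125*(-4)⁴ + 175*(-4)²)*62 - 87 = (60 + 125*256 + 175*16)*62 - 87 = (60 + 32000 + 2800)*62 - 87 = 34860*62 - 87 = 2161320 - 87 = 2161233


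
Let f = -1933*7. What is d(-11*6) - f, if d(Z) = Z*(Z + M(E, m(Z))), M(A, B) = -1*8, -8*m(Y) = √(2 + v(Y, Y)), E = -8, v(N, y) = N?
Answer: 18415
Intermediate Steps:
m(Y) = -√(2 + Y)/8
M(A, B) = -8
d(Z) = Z*(-8 + Z) (d(Z) = Z*(Z - 8) = Z*(-8 + Z))
f = -13531
d(-11*6) - f = (-11*6)*(-8 - 11*6) - 1*(-13531) = -66*(-8 - 66) + 13531 = -66*(-74) + 13531 = 4884 + 13531 = 18415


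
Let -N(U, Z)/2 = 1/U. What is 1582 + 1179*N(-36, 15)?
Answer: 3295/2 ≈ 1647.5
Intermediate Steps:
N(U, Z) = -2/U
1582 + 1179*N(-36, 15) = 1582 + 1179*(-2/(-36)) = 1582 + 1179*(-2*(-1/36)) = 1582 + 1179*(1/18) = 1582 + 131/2 = 3295/2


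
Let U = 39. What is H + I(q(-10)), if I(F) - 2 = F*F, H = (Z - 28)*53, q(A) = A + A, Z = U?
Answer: 985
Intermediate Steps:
Z = 39
q(A) = 2*A
H = 583 (H = (39 - 28)*53 = 11*53 = 583)
I(F) = 2 + F² (I(F) = 2 + F*F = 2 + F²)
H + I(q(-10)) = 583 + (2 + (2*(-10))²) = 583 + (2 + (-20)²) = 583 + (2 + 400) = 583 + 402 = 985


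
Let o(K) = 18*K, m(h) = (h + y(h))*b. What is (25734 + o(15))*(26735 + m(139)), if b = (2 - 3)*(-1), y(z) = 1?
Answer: 698857500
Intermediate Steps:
b = 1 (b = -1*(-1) = 1)
m(h) = 1 + h (m(h) = (h + 1)*1 = (1 + h)*1 = 1 + h)
(25734 + o(15))*(26735 + m(139)) = (25734 + 18*15)*(26735 + (1 + 139)) = (25734 + 270)*(26735 + 140) = 26004*26875 = 698857500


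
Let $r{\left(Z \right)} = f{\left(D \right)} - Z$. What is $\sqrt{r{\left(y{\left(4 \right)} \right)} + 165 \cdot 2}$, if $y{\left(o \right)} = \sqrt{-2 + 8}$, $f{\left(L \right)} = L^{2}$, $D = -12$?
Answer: $\sqrt{474 - \sqrt{6}} \approx 21.715$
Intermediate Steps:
$y{\left(o \right)} = \sqrt{6}$
$r{\left(Z \right)} = 144 - Z$ ($r{\left(Z \right)} = \left(-12\right)^{2} - Z = 144 - Z$)
$\sqrt{r{\left(y{\left(4 \right)} \right)} + 165 \cdot 2} = \sqrt{\left(144 - \sqrt{6}\right) + 165 \cdot 2} = \sqrt{\left(144 - \sqrt{6}\right) + 330} = \sqrt{474 - \sqrt{6}}$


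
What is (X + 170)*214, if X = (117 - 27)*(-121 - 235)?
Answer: -6820180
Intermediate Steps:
X = -32040 (X = 90*(-356) = -32040)
(X + 170)*214 = (-32040 + 170)*214 = -31870*214 = -6820180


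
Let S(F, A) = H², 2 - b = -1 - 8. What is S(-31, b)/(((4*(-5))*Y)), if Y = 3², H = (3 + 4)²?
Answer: -2401/180 ≈ -13.339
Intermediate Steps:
b = 11 (b = 2 - (-1 - 8) = 2 - 1*(-9) = 2 + 9 = 11)
H = 49 (H = 7² = 49)
S(F, A) = 2401 (S(F, A) = 49² = 2401)
Y = 9
S(-31, b)/(((4*(-5))*Y)) = 2401/(((4*(-5))*9)) = 2401/((-20*9)) = 2401/(-180) = 2401*(-1/180) = -2401/180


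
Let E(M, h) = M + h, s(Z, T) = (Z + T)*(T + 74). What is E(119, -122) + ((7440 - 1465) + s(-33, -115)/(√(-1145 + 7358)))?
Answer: 5972 + 6068*√6213/6213 ≈ 6049.0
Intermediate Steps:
s(Z, T) = (74 + T)*(T + Z) (s(Z, T) = (T + Z)*(74 + T) = (74 + T)*(T + Z))
E(119, -122) + ((7440 - 1465) + s(-33, -115)/(√(-1145 + 7358))) = (119 - 122) + ((7440 - 1465) + ((-115)² + 74*(-115) + 74*(-33) - 115*(-33))/(√(-1145 + 7358))) = -3 + (5975 + (13225 - 8510 - 2442 + 3795)/(√6213)) = -3 + (5975 + 6068*(√6213/6213)) = -3 + (5975 + 6068*√6213/6213) = 5972 + 6068*√6213/6213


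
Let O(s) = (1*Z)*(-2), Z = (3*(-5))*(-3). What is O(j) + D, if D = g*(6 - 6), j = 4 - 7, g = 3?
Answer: -90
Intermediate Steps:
Z = 45 (Z = -15*(-3) = 45)
j = -3
O(s) = -90 (O(s) = (1*45)*(-2) = 45*(-2) = -90)
D = 0 (D = 3*(6 - 6) = 3*0 = 0)
O(j) + D = -90 + 0 = -90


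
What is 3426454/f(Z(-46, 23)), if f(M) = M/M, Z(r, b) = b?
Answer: 3426454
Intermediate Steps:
f(M) = 1
3426454/f(Z(-46, 23)) = 3426454/1 = 3426454*1 = 3426454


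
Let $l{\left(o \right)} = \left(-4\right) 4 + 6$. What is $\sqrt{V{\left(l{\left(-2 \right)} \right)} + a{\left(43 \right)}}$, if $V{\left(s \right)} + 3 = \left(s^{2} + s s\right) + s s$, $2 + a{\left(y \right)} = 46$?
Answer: $\sqrt{341} \approx 18.466$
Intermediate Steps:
$a{\left(y \right)} = 44$ ($a{\left(y \right)} = -2 + 46 = 44$)
$l{\left(o \right)} = -10$ ($l{\left(o \right)} = -16 + 6 = -10$)
$V{\left(s \right)} = -3 + 3 s^{2}$ ($V{\left(s \right)} = -3 + \left(\left(s^{2} + s s\right) + s s\right) = -3 + \left(\left(s^{2} + s^{2}\right) + s^{2}\right) = -3 + \left(2 s^{2} + s^{2}\right) = -3 + 3 s^{2}$)
$\sqrt{V{\left(l{\left(-2 \right)} \right)} + a{\left(43 \right)}} = \sqrt{\left(-3 + 3 \left(-10\right)^{2}\right) + 44} = \sqrt{\left(-3 + 3 \cdot 100\right) + 44} = \sqrt{\left(-3 + 300\right) + 44} = \sqrt{297 + 44} = \sqrt{341}$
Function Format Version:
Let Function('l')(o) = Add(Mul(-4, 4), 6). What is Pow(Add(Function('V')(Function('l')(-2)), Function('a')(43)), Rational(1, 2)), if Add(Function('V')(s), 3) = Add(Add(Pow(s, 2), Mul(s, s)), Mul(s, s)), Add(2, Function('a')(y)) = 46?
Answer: Pow(341, Rational(1, 2)) ≈ 18.466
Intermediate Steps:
Function('a')(y) = 44 (Function('a')(y) = Add(-2, 46) = 44)
Function('l')(o) = -10 (Function('l')(o) = Add(-16, 6) = -10)
Function('V')(s) = Add(-3, Mul(3, Pow(s, 2))) (Function('V')(s) = Add(-3, Add(Add(Pow(s, 2), Mul(s, s)), Mul(s, s))) = Add(-3, Add(Add(Pow(s, 2), Pow(s, 2)), Pow(s, 2))) = Add(-3, Add(Mul(2, Pow(s, 2)), Pow(s, 2))) = Add(-3, Mul(3, Pow(s, 2))))
Pow(Add(Function('V')(Function('l')(-2)), Function('a')(43)), Rational(1, 2)) = Pow(Add(Add(-3, Mul(3, Pow(-10, 2))), 44), Rational(1, 2)) = Pow(Add(Add(-3, Mul(3, 100)), 44), Rational(1, 2)) = Pow(Add(Add(-3, 300), 44), Rational(1, 2)) = Pow(Add(297, 44), Rational(1, 2)) = Pow(341, Rational(1, 2))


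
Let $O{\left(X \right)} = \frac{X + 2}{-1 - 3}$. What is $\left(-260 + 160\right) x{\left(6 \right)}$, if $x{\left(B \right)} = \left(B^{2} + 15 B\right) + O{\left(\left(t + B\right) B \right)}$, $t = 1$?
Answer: $-11500$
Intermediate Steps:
$O{\left(X \right)} = - \frac{1}{2} - \frac{X}{4}$ ($O{\left(X \right)} = \frac{2 + X}{-4} = \left(2 + X\right) \left(- \frac{1}{4}\right) = - \frac{1}{2} - \frac{X}{4}$)
$x{\left(B \right)} = - \frac{1}{2} + B^{2} + 15 B - \frac{B \left(1 + B\right)}{4}$ ($x{\left(B \right)} = \left(B^{2} + 15 B\right) - \left(\frac{1}{2} + \frac{\left(1 + B\right) B}{4}\right) = \left(B^{2} + 15 B\right) - \left(\frac{1}{2} + \frac{B \left(1 + B\right)}{4}\right) = - \frac{1}{2} + B^{2} + 15 B - \frac{B \left(1 + B\right)}{4}$)
$\left(-260 + 160\right) x{\left(6 \right)} = \left(-260 + 160\right) \left(- \frac{1}{2} + \frac{3 \cdot 6^{2}}{4} + \frac{59}{4} \cdot 6\right) = - 100 \left(- \frac{1}{2} + \frac{3}{4} \cdot 36 + \frac{177}{2}\right) = - 100 \left(- \frac{1}{2} + 27 + \frac{177}{2}\right) = \left(-100\right) 115 = -11500$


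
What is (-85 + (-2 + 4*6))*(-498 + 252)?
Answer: 15498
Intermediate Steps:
(-85 + (-2 + 4*6))*(-498 + 252) = (-85 + (-2 + 24))*(-246) = (-85 + 22)*(-246) = -63*(-246) = 15498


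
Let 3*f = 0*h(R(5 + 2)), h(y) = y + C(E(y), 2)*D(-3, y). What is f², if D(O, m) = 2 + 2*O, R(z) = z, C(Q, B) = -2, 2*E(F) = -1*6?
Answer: 0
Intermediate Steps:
E(F) = -3 (E(F) = (-1*6)/2 = (½)*(-6) = -3)
h(y) = 8 + y (h(y) = y - 2*(2 + 2*(-3)) = y - 2*(2 - 6) = y - 2*(-4) = y + 8 = 8 + y)
f = 0 (f = (0*(8 + (5 + 2)))/3 = (0*(8 + 7))/3 = (0*15)/3 = (⅓)*0 = 0)
f² = 0² = 0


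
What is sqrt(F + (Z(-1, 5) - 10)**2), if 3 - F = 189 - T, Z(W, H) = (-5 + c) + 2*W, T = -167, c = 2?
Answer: 8*I*sqrt(2) ≈ 11.314*I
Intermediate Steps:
Z(W, H) = -3 + 2*W (Z(W, H) = (-5 + 2) + 2*W = -3 + 2*W)
F = -353 (F = 3 - (189 - 1*(-167)) = 3 - (189 + 167) = 3 - 1*356 = 3 - 356 = -353)
sqrt(F + (Z(-1, 5) - 10)**2) = sqrt(-353 + ((-3 + 2*(-1)) - 10)**2) = sqrt(-353 + ((-3 - 2) - 10)**2) = sqrt(-353 + (-5 - 10)**2) = sqrt(-353 + (-15)**2) = sqrt(-353 + 225) = sqrt(-128) = 8*I*sqrt(2)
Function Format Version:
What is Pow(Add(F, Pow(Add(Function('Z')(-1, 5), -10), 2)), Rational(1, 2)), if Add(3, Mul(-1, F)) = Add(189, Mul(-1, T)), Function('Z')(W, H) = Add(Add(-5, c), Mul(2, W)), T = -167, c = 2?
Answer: Mul(8, I, Pow(2, Rational(1, 2))) ≈ Mul(11.314, I)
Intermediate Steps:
Function('Z')(W, H) = Add(-3, Mul(2, W)) (Function('Z')(W, H) = Add(Add(-5, 2), Mul(2, W)) = Add(-3, Mul(2, W)))
F = -353 (F = Add(3, Mul(-1, Add(189, Mul(-1, -167)))) = Add(3, Mul(-1, Add(189, 167))) = Add(3, Mul(-1, 356)) = Add(3, -356) = -353)
Pow(Add(F, Pow(Add(Function('Z')(-1, 5), -10), 2)), Rational(1, 2)) = Pow(Add(-353, Pow(Add(Add(-3, Mul(2, -1)), -10), 2)), Rational(1, 2)) = Pow(Add(-353, Pow(Add(Add(-3, -2), -10), 2)), Rational(1, 2)) = Pow(Add(-353, Pow(Add(-5, -10), 2)), Rational(1, 2)) = Pow(Add(-353, Pow(-15, 2)), Rational(1, 2)) = Pow(Add(-353, 225), Rational(1, 2)) = Pow(-128, Rational(1, 2)) = Mul(8, I, Pow(2, Rational(1, 2)))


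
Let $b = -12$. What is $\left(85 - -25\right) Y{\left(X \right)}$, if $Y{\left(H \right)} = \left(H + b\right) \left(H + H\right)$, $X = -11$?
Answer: $55660$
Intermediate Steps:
$Y{\left(H \right)} = 2 H \left(-12 + H\right)$ ($Y{\left(H \right)} = \left(H - 12\right) \left(H + H\right) = \left(-12 + H\right) 2 H = 2 H \left(-12 + H\right)$)
$\left(85 - -25\right) Y{\left(X \right)} = \left(85 - -25\right) 2 \left(-11\right) \left(-12 - 11\right) = \left(85 + 25\right) 2 \left(-11\right) \left(-23\right) = 110 \cdot 506 = 55660$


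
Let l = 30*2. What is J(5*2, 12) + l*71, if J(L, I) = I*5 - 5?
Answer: 4315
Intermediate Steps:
l = 60
J(L, I) = -5 + 5*I (J(L, I) = 5*I - 5 = -5 + 5*I)
J(5*2, 12) + l*71 = (-5 + 5*12) + 60*71 = (-5 + 60) + 4260 = 55 + 4260 = 4315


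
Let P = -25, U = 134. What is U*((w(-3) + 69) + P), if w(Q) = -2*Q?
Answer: 6700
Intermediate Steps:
U*((w(-3) + 69) + P) = 134*((-2*(-3) + 69) - 25) = 134*((6 + 69) - 25) = 134*(75 - 25) = 134*50 = 6700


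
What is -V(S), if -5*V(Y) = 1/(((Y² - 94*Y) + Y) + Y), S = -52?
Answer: 1/37440 ≈ 2.6709e-5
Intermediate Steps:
V(Y) = -1/(5*(Y² - 92*Y)) (V(Y) = -1/(5*(((Y² - 94*Y) + Y) + Y)) = -1/(5*((Y² - 93*Y) + Y)) = -1/(5*(Y² - 92*Y)))
-V(S) = -(-1)/(5*(-52)*(-92 - 52)) = -(-1)*(-1)/(5*52*(-144)) = -(-1)*(-1)*(-1)/(5*52*144) = -1*(-1/37440) = 1/37440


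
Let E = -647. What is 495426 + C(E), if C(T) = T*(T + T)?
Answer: 1332644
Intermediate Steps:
C(T) = 2*T**2 (C(T) = T*(2*T) = 2*T**2)
495426 + C(E) = 495426 + 2*(-647)**2 = 495426 + 2*418609 = 495426 + 837218 = 1332644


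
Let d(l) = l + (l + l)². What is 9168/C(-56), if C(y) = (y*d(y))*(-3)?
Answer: 191/43708 ≈ 0.0043699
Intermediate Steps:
d(l) = l + 4*l² (d(l) = l + (2*l)² = l + 4*l²)
C(y) = -3*y²*(1 + 4*y) (C(y) = (y*(y*(1 + 4*y)))*(-3) = (y²*(1 + 4*y))*(-3) = -3*y²*(1 + 4*y))
9168/C(-56) = 9168/(((-56)²*(-3 - 12*(-56)))) = 9168/((3136*(-3 + 672))) = 9168/((3136*669)) = 9168/2097984 = 9168*(1/2097984) = 191/43708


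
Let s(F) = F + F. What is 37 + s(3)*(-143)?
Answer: -821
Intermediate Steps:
s(F) = 2*F
37 + s(3)*(-143) = 37 + (2*3)*(-143) = 37 + 6*(-143) = 37 - 858 = -821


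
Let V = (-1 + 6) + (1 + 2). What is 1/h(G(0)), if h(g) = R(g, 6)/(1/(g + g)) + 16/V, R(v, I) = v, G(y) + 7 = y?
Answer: 1/100 ≈ 0.010000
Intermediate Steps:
V = 8 (V = 5 + 3 = 8)
G(y) = -7 + y
h(g) = 2 + 2*g² (h(g) = g/(1/(g + g)) + 16/8 = g/(1/(2*g)) + 16*(⅛) = g/((1/(2*g))) + 2 = g*(2*g) + 2 = 2*g² + 2 = 2 + 2*g²)
1/h(G(0)) = 1/(2 + 2*(-7 + 0)²) = 1/(2 + 2*(-7)²) = 1/(2 + 2*49) = 1/(2 + 98) = 1/100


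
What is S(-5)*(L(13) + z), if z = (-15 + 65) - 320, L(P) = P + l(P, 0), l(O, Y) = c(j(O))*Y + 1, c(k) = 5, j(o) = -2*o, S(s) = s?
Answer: 1280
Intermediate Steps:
l(O, Y) = 1 + 5*Y (l(O, Y) = 5*Y + 1 = 1 + 5*Y)
L(P) = 1 + P (L(P) = P + (1 + 5*0) = P + (1 + 0) = P + 1 = 1 + P)
z = -270 (z = 50 - 320 = -270)
S(-5)*(L(13) + z) = -5*((1 + 13) - 270) = -5*(14 - 270) = -5*(-256) = 1280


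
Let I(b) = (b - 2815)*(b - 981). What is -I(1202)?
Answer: 356473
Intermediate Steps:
I(b) = (-2815 + b)*(-981 + b)
-I(1202) = -(2761515 + 1202² - 3796*1202) = -(2761515 + 1444804 - 4562792) = -1*(-356473) = 356473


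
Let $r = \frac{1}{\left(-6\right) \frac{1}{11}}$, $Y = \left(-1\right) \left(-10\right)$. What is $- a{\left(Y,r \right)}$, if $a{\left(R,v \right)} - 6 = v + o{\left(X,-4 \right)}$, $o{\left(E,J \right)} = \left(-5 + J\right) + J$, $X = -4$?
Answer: $\frac{53}{6} \approx 8.8333$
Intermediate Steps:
$Y = 10$
$o{\left(E,J \right)} = -5 + 2 J$
$r = - \frac{11}{6}$ ($r = \frac{1}{\left(-6\right) \frac{1}{11}} = \frac{1}{- \frac{6}{11}} = - \frac{11}{6} \approx -1.8333$)
$a{\left(R,v \right)} = -7 + v$ ($a{\left(R,v \right)} = 6 + \left(v + \left(-5 + 2 \left(-4\right)\right)\right) = 6 + \left(v - 13\right) = 6 + \left(-13 + v\right) = -7 + v$)
$- a{\left(Y,r \right)} = - (-7 - \frac{11}{6}) = \left(-1\right) \left(- \frac{53}{6}\right) = \frac{53}{6}$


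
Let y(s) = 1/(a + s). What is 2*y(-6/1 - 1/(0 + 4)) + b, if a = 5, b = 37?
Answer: 177/5 ≈ 35.400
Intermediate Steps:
y(s) = 1/(5 + s)
2*y(-6/1 - 1/(0 + 4)) + b = 2/(5 + (-6/1 - 1/(0 + 4))) + 37 = 2/(5 + (-6*1 - 1/4)) + 37 = 2/(5 + (-6 - 1*¼)) + 37 = 2/(5 + (-6 - ¼)) + 37 = 2/(5 - 25/4) + 37 = 2/(-5/4) + 37 = 2*(-⅘) + 37 = -8/5 + 37 = 177/5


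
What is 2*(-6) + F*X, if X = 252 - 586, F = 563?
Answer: -188054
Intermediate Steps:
X = -334
2*(-6) + F*X = 2*(-6) + 563*(-334) = -12 - 188042 = -188054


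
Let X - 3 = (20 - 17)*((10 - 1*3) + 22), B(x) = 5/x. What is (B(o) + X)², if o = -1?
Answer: 7225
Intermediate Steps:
X = 90 (X = 3 + (20 - 17)*((10 - 1*3) + 22) = 3 + 3*((10 - 3) + 22) = 3 + 3*(7 + 22) = 3 + 3*29 = 3 + 87 = 90)
(B(o) + X)² = (5/(-1) + 90)² = (5*(-1) + 90)² = (-5 + 90)² = 85² = 7225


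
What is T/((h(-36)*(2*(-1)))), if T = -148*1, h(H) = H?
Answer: -37/18 ≈ -2.0556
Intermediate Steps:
T = -148
T/((h(-36)*(2*(-1)))) = -148/((-72*(-1))) = -148/((-36*(-2))) = -148/72 = -148*1/72 = -37/18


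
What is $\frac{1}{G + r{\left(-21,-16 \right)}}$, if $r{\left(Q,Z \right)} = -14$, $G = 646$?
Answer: $\frac{1}{632} \approx 0.0015823$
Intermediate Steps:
$\frac{1}{G + r{\left(-21,-16 \right)}} = \frac{1}{646 - 14} = \frac{1}{632}$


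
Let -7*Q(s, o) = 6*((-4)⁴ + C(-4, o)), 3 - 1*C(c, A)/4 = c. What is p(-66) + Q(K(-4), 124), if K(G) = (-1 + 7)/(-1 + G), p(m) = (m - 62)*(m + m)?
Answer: 116568/7 ≈ 16653.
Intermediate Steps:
C(c, A) = 12 - 4*c
p(m) = 2*m*(-62 + m) (p(m) = (-62 + m)*(2*m) = 2*m*(-62 + m))
K(G) = 6/(-1 + G)
Q(s, o) = -1704/7 (Q(s, o) = -6*((-4)⁴ + (12 - 4*(-4)))/7 = -6*(256 + (12 + 16))/7 = -6*(256 + 28)/7 = -6*284/7 = -⅐*1704 = -1704/7)
p(-66) + Q(K(-4), 124) = 2*(-66)*(-62 - 66) - 1704/7 = 2*(-66)*(-128) - 1704/7 = 16896 - 1704/7 = 116568/7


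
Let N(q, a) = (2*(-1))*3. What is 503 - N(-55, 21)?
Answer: 509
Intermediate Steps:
N(q, a) = -6 (N(q, a) = -2*3 = -6)
503 - N(-55, 21) = 503 - 1*(-6) = 503 + 6 = 509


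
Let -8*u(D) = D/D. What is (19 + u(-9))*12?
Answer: 453/2 ≈ 226.50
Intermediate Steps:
u(D) = -1/8 (u(D) = -D/(8*D) = -1/8*1 = -1/8)
(19 + u(-9))*12 = (19 - 1/8)*12 = (151/8)*12 = 453/2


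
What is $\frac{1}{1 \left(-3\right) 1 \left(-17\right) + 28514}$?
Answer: $\frac{1}{28565} \approx 3.5008 \cdot 10^{-5}$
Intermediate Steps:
$\frac{1}{1 \left(-3\right) 1 \left(-17\right) + 28514} = \frac{1}{\left(-3\right) 1 \left(-17\right) + 28514} = \frac{1}{\left(-3\right) \left(-17\right) + 28514} = \frac{1}{51 + 28514} = \frac{1}{28565}$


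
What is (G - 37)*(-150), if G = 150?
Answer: -16950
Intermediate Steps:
(G - 37)*(-150) = (150 - 37)*(-150) = 113*(-150) = -16950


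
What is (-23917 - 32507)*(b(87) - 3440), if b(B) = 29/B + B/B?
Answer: 194023328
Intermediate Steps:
b(B) = 1 + 29/B (b(B) = 29/B + 1 = 1 + 29/B)
(-23917 - 32507)*(b(87) - 3440) = (-23917 - 32507)*((29 + 87)/87 - 3440) = -56424*((1/87)*116 - 3440) = -56424*(4/3 - 3440) = -56424*(-10316/3) = 194023328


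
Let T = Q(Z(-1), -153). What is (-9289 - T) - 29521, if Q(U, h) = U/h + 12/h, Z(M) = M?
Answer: -5937919/153 ≈ -38810.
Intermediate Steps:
Q(U, h) = 12/h + U/h
T = -11/153 (T = (12 - 1)/(-153) = -1/153*11 = -11/153 ≈ -0.071895)
(-9289 - T) - 29521 = (-9289 - 1*(-11/153)) - 29521 = (-9289 + 11/153) - 29521 = -1421206/153 - 29521 = -5937919/153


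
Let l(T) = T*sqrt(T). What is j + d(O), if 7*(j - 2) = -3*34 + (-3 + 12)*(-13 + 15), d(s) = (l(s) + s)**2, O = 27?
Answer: 20402 + 4374*sqrt(3) ≈ 27978.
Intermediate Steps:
l(T) = T**(3/2)
d(s) = (s + s**(3/2))**2 (d(s) = (s**(3/2) + s)**2 = (s + s**(3/2))**2)
j = -10 (j = 2 + (-3*34 + (-3 + 12)*(-13 + 15))/7 = 2 + (-102 + 9*2)/7 = 2 + (-102 + 18)/7 = 2 + (1/7)*(-84) = 2 - 12 = -10)
j + d(O) = -10 + (27 + 27**(3/2))**2 = -10 + (27 + 81*sqrt(3))**2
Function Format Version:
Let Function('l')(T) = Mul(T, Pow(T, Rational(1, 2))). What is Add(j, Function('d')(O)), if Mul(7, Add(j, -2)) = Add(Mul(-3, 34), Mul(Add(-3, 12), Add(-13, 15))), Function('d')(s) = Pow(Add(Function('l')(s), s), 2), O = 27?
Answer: Add(20402, Mul(4374, Pow(3, Rational(1, 2)))) ≈ 27978.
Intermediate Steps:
Function('l')(T) = Pow(T, Rational(3, 2))
Function('d')(s) = Pow(Add(s, Pow(s, Rational(3, 2))), 2) (Function('d')(s) = Pow(Add(Pow(s, Rational(3, 2)), s), 2) = Pow(Add(s, Pow(s, Rational(3, 2))), 2))
j = -10 (j = Add(2, Mul(Rational(1, 7), Add(Mul(-3, 34), Mul(Add(-3, 12), Add(-13, 15))))) = Add(2, Mul(Rational(1, 7), Add(-102, Mul(9, 2)))) = Add(2, Mul(Rational(1, 7), Add(-102, 18))) = Add(2, Mul(Rational(1, 7), -84)) = Add(2, -12) = -10)
Add(j, Function('d')(O)) = Add(-10, Pow(Add(27, Pow(27, Rational(3, 2))), 2)) = Add(-10, Pow(Add(27, Mul(81, Pow(3, Rational(1, 2)))), 2))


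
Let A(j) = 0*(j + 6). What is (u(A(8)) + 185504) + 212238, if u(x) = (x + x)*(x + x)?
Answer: 397742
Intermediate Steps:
A(j) = 0 (A(j) = 0*(6 + j) = 0)
u(x) = 4*x**2 (u(x) = (2*x)*(2*x) = 4*x**2)
(u(A(8)) + 185504) + 212238 = (4*0**2 + 185504) + 212238 = (4*0 + 185504) + 212238 = (0 + 185504) + 212238 = 185504 + 212238 = 397742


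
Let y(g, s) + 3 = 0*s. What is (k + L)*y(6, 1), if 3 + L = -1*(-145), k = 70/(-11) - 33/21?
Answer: -30969/77 ≈ -402.19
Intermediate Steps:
y(g, s) = -3 (y(g, s) = -3 + 0*s = -3 + 0 = -3)
k = -611/77 (k = 70*(-1/11) - 33*1/21 = -70/11 - 11/7 = -611/77 ≈ -7.9351)
L = 142 (L = -3 - 1*(-145) = -3 + 145 = 142)
(k + L)*y(6, 1) = (-611/77 + 142)*(-3) = (10323/77)*(-3) = -30969/77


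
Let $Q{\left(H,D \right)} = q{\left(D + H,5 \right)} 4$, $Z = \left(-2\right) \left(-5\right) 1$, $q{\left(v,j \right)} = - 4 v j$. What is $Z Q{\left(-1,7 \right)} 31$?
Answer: $-148800$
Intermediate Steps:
$q{\left(v,j \right)} = - 4 j v$
$Z = 10$ ($Z = 10 \cdot 1 = 10$)
$Q{\left(H,D \right)} = - 80 D - 80 H$ ($Q{\left(H,D \right)} = \left(-4\right) 5 \left(D + H\right) 4 = \left(- 20 D - 20 H\right) 4 = - 80 D - 80 H$)
$Z Q{\left(-1,7 \right)} 31 = 10 \left(\left(-80\right) 7 - -80\right) 31 = 10 \left(-560 + 80\right) 31 = 10 \left(-480\right) 31 = \left(-4800\right) 31 = -148800$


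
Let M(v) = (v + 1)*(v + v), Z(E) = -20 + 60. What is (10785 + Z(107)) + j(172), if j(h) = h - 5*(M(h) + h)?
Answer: -287423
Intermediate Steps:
Z(E) = 40
M(v) = 2*v*(1 + v) (M(v) = (1 + v)*(2*v) = 2*v*(1 + v))
j(h) = -4*h - 10*h*(1 + h) (j(h) = h - 5*(2*h*(1 + h) + h) = h - 5*(h + 2*h*(1 + h)) = h + (-5*h - 10*h*(1 + h)) = -4*h - 10*h*(1 + h))
(10785 + Z(107)) + j(172) = (10785 + 40) + 2*172*(-7 - 5*172) = 10825 + 2*172*(-7 - 860) = 10825 + 2*172*(-867) = 10825 - 298248 = -287423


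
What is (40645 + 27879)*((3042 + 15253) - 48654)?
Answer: -2080320116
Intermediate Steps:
(40645 + 27879)*((3042 + 15253) - 48654) = 68524*(18295 - 48654) = 68524*(-30359) = -2080320116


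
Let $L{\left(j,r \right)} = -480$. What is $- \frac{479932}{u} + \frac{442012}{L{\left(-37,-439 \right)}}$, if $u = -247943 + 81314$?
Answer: $- \frac{2039490283}{2221720} \approx -917.98$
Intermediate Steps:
$u = -166629$
$- \frac{479932}{u} + \frac{442012}{L{\left(-37,-439 \right)}} = - \frac{479932}{-166629} + \frac{442012}{-480} = \left(-479932\right) \left(- \frac{1}{166629}\right) + 442012 \left(- \frac{1}{480}\right) = \frac{479932}{166629} - \frac{110503}{120} = - \frac{2039490283}{2221720}$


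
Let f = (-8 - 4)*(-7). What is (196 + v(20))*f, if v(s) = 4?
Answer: 16800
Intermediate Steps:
f = 84 (f = -12*(-7) = 84)
(196 + v(20))*f = (196 + 4)*84 = 200*84 = 16800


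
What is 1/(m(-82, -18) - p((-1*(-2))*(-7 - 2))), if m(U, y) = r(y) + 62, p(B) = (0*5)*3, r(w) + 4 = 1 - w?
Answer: 1/77 ≈ 0.012987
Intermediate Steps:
r(w) = -3 - w (r(w) = -4 + (1 - w) = -3 - w)
p(B) = 0 (p(B) = 0*3 = 0)
m(U, y) = 59 - y (m(U, y) = (-3 - y) + 62 = 59 - y)
1/(m(-82, -18) - p((-1*(-2))*(-7 - 2))) = 1/((59 - 1*(-18)) - 1*0) = 1/((59 + 18) + 0) = 1/(77 + 0) = 1/77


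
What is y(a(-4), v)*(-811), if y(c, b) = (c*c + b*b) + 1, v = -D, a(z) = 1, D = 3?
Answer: -8921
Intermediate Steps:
v = -3 (v = -1*3 = -3)
y(c, b) = 1 + b**2 + c**2 (y(c, b) = (c**2 + b**2) + 1 = (b**2 + c**2) + 1 = 1 + b**2 + c**2)
y(a(-4), v)*(-811) = (1 + (-3)**2 + 1**2)*(-811) = (1 + 9 + 1)*(-811) = 11*(-811) = -8921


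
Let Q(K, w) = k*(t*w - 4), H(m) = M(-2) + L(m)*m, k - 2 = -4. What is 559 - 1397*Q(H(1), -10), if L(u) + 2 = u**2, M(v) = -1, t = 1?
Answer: -38557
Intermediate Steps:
k = -2 (k = 2 - 4 = -2)
L(u) = -2 + u**2
H(m) = -1 + m*(-2 + m**2) (H(m) = -1 + (-2 + m**2)*m = -1 + m*(-2 + m**2))
Q(K, w) = 8 - 2*w (Q(K, w) = -2*(1*w - 4) = -2*(w - 4) = -2*(-4 + w) = 8 - 2*w)
559 - 1397*Q(H(1), -10) = 559 - 1397*(8 - 2*(-10)) = 559 - 1397*(8 + 20) = 559 - 1397*28 = 559 - 39116 = -38557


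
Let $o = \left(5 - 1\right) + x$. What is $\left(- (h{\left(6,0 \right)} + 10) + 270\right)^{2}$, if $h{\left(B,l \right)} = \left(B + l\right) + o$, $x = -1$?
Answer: $63001$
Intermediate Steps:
$o = 3$ ($o = \left(5 - 1\right) - 1 = 4 - 1 = 3$)
$h{\left(B,l \right)} = 3 + B + l$ ($h{\left(B,l \right)} = \left(B + l\right) + 3 = 3 + B + l$)
$\left(- (h{\left(6,0 \right)} + 10) + 270\right)^{2} = \left(- (\left(3 + 6 + 0\right) + 10) + 270\right)^{2} = \left(- (9 + 10) + 270\right)^{2} = \left(\left(-1\right) 19 + 270\right)^{2} = \left(-19 + 270\right)^{2} = 251^{2} = 63001$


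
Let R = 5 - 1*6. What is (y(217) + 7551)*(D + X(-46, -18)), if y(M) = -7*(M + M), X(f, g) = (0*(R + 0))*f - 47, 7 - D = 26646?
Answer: -120433918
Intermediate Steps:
R = -1 (R = 5 - 6 = -1)
D = -26639 (D = 7 - 1*26646 = 7 - 26646 = -26639)
X(f, g) = -47 (X(f, g) = (0*(-1 + 0))*f - 47 = (0*(-1))*f - 47 = 0*f - 47 = 0 - 47 = -47)
y(M) = -14*M
(y(217) + 7551)*(D + X(-46, -18)) = (-14*217 + 7551)*(-26639 - 47) = (-3038 + 7551)*(-26686) = 4513*(-26686) = -120433918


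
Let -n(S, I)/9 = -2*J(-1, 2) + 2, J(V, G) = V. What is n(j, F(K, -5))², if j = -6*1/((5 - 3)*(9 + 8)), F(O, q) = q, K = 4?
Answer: 1296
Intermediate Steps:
j = -3/17 (j = -6/(2*17) = -6/34 = -6*1/34 = -3/17 ≈ -0.17647)
n(S, I) = -36 (n(S, I) = -9*(-2*(-1) + 2) = -9*(2 + 2) = -9*4 = -36)
n(j, F(K, -5))² = (-36)² = 1296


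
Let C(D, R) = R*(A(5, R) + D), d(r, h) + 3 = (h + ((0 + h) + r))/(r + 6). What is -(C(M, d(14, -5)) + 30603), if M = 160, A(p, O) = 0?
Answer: -30155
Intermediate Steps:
d(r, h) = -3 + (r + 2*h)/(6 + r) (d(r, h) = -3 + (h + ((0 + h) + r))/(r + 6) = -3 + (h + (h + r))/(6 + r) = -3 + (r + 2*h)/(6 + r))
C(D, R) = D*R (C(D, R) = R*(0 + D) = R*D = D*R)
-(C(M, d(14, -5)) + 30603) = -(160*(2*(-9 - 5 - 1*14)/(6 + 14)) + 30603) = -(160*(2*(-9 - 5 - 14)/20) + 30603) = -(160*(2*(1/20)*(-28)) + 30603) = -(160*(-14/5) + 30603) = -(-448 + 30603) = -1*30155 = -30155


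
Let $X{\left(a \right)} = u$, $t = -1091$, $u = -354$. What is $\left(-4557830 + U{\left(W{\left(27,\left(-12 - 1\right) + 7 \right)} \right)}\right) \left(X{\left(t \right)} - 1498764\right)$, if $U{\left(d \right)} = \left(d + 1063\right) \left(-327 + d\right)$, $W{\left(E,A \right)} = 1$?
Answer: $7352715059892$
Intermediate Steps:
$U{\left(d \right)} = \left(-327 + d\right) \left(1063 + d\right)$ ($U{\left(d \right)} = \left(1063 + d\right) \left(-327 + d\right) = \left(-327 + d\right) \left(1063 + d\right)$)
$X{\left(a \right)} = -354$
$\left(-4557830 + U{\left(W{\left(27,\left(-12 - 1\right) + 7 \right)} \right)}\right) \left(X{\left(t \right)} - 1498764\right) = \left(-4557830 + \left(-347601 + 1^{2} + 736 \cdot 1\right)\right) \left(-354 - 1498764\right) = \left(-4557830 + \left(-347601 + 1 + 736\right)\right) \left(-1499118\right) = \left(-4557830 - 346864\right) \left(-1499118\right) = \left(-4904694\right) \left(-1499118\right) = 7352715059892$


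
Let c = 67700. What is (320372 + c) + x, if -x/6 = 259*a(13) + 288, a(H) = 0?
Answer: 386344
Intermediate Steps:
x = -1728 (x = -6*(259*0 + 288) = -6*(0 + 288) = -6*288 = -1728)
(320372 + c) + x = (320372 + 67700) - 1728 = 388072 - 1728 = 386344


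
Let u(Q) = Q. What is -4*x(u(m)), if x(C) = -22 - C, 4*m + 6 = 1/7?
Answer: 575/7 ≈ 82.143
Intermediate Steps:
m = -41/28 (m = -3/2 + (1/4)/7 = -3/2 + (1/4)*(1/7) = -3/2 + 1/28 = -41/28 ≈ -1.4643)
-4*x(u(m)) = -4*(-22 - 1*(-41/28)) = -4*(-22 + 41/28) = -4*(-575/28) = 575/7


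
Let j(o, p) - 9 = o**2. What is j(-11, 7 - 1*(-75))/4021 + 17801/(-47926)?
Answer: -65347441/192710446 ≈ -0.33910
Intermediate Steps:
j(o, p) = 9 + o**2
j(-11, 7 - 1*(-75))/4021 + 17801/(-47926) = (9 + (-11)**2)/4021 + 17801/(-47926) = (9 + 121)*(1/4021) + 17801*(-1/47926) = 130*(1/4021) - 17801/47926 = 130/4021 - 17801/47926 = -65347441/192710446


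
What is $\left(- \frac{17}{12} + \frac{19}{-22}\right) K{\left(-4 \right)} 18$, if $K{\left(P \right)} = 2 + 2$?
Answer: $- \frac{1806}{11} \approx -164.18$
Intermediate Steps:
$K{\left(P \right)} = 4$
$\left(- \frac{17}{12} + \frac{19}{-22}\right) K{\left(-4 \right)} 18 = \left(- \frac{17}{12} + \frac{19}{-22}\right) 4 \cdot 18 = \left(\left(-17\right) \frac{1}{12} + 19 \left(- \frac{1}{22}\right)\right) 4 \cdot 18 = \left(- \frac{17}{12} - \frac{19}{22}\right) 4 \cdot 18 = \left(- \frac{301}{132}\right) 4 \cdot 18 = \left(- \frac{301}{33}\right) 18 = - \frac{1806}{11}$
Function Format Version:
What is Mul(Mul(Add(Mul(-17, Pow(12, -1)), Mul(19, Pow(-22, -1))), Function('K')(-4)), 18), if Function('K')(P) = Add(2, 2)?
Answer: Rational(-1806, 11) ≈ -164.18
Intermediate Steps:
Function('K')(P) = 4
Mul(Mul(Add(Mul(-17, Pow(12, -1)), Mul(19, Pow(-22, -1))), Function('K')(-4)), 18) = Mul(Mul(Add(Mul(-17, Pow(12, -1)), Mul(19, Pow(-22, -1))), 4), 18) = Mul(Mul(Add(Mul(-17, Rational(1, 12)), Mul(19, Rational(-1, 22))), 4), 18) = Mul(Mul(Add(Rational(-17, 12), Rational(-19, 22)), 4), 18) = Mul(Mul(Rational(-301, 132), 4), 18) = Mul(Rational(-301, 33), 18) = Rational(-1806, 11)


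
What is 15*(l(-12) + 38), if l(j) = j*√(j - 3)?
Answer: 570 - 180*I*√15 ≈ 570.0 - 697.14*I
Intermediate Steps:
l(j) = j*√(-3 + j)
15*(l(-12) + 38) = 15*(-12*√(-3 - 12) + 38) = 15*(-12*I*√15 + 38) = 15*(38 - 12*I*√15) = 570 - 180*I*√15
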